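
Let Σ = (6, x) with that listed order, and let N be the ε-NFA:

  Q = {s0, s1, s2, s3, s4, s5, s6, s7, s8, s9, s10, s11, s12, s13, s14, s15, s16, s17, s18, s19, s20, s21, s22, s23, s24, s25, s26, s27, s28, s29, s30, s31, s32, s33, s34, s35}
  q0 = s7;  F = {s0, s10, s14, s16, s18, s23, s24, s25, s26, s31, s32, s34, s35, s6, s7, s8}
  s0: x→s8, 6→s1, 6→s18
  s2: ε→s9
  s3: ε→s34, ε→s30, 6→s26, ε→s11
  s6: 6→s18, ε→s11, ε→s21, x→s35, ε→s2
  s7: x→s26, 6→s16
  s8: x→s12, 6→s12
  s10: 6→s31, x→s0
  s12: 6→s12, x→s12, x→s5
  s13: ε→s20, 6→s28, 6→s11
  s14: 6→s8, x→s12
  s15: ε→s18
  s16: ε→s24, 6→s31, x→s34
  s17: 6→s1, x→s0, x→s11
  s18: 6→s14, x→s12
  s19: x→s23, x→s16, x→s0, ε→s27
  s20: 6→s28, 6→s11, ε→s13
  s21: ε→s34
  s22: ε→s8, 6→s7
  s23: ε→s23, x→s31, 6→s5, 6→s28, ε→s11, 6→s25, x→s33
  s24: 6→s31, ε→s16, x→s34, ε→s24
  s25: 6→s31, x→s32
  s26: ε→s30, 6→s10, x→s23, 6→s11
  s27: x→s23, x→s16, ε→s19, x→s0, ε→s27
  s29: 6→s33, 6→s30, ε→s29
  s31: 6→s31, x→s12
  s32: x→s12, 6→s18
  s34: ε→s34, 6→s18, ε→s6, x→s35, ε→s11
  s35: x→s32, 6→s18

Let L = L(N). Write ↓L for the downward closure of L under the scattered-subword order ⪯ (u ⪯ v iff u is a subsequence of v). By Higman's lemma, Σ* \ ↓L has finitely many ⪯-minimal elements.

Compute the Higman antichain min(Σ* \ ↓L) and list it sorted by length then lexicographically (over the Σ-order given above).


Antichain: [66x, xxxx, x6xx6, 6x6666].

|Q|=36, |F|=16, |δ|=82 (25 ε).
min D↑ (15 st, q0=0, F={7}): 0:6→1,x→2 1:6→3,x→4 2:6→5,x→6 3:6→3,x→7 4:6→8,x→9 5:6→3,x→10 6:6→11,x→3 7:6→7,x→7 8:6→12,x→7 9:6→8,x→13 10:6→8,x→14 11:6→3,x→13 12:6→14,x→7 13:6→8,x→7 14:6→7,x→7 (ε-aug+det+¬).
'66x': N↓-sim [26, 21, 7, 2] end={s12,s5} ∉↓L; 3/3 single-dels accept.
'xxxx': N↓-sim [26, 23, 15, 8, 2] end={s12,s5} ∉↓L; 4/4 deletions ∈↓L.
'x6xx6': N↓-sim [26, 23, 13, 8, 3, 2] end={s12,s5} — reject; 5/5 del acc.
'6x6666': run [26, 21, 15, 6, 4, 3, 2] end={s12,s5} — reject; 6/6 del acc.
4 minimals (antichain).


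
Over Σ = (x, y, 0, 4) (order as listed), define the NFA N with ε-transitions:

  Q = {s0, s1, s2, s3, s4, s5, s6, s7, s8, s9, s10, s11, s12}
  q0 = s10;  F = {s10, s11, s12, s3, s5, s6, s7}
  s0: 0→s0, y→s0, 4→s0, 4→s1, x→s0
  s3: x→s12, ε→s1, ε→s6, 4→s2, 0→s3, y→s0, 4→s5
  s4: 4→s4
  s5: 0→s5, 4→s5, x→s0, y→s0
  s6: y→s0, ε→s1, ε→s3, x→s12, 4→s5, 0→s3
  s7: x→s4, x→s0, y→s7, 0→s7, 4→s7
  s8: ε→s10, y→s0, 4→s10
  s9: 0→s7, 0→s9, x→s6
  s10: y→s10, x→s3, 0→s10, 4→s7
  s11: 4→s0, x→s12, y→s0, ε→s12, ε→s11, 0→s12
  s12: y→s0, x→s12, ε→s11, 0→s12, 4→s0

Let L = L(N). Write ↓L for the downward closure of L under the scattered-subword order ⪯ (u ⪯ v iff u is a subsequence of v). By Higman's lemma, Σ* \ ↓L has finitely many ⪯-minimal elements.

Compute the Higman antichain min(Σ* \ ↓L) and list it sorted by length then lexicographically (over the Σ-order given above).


|Q|=13, |F|=7, |δ|=49 (8 ε).
min D↑ (6 st, q0=0, F={4}): 0:x→1,y→0,0→0,4→2 1:x→3,y→4,0→1,4→5 2:x→4,y→2,0→2,4→2 3:x→3,y→4,0→3,4→4 4:x→4,y→4,0→4,4→4 5:x→4,y→4,0→5,4→5 (ε-aug+det+¬).
'xy': run [11, 9, 2] end={s0,s1} ∉↓L; 2/2 del acc.
'4x': N↓-sim [11, 6, 3] end={s0,s1,s4} ∉↓L; 2/2 del acc.
'xx4': N↓-sim [11, 9, 4, 2] end={s0,s1} — reject; 3/3 deletions ∈↓L.
3 obstructions.

A = [xy, 4x, xx4].


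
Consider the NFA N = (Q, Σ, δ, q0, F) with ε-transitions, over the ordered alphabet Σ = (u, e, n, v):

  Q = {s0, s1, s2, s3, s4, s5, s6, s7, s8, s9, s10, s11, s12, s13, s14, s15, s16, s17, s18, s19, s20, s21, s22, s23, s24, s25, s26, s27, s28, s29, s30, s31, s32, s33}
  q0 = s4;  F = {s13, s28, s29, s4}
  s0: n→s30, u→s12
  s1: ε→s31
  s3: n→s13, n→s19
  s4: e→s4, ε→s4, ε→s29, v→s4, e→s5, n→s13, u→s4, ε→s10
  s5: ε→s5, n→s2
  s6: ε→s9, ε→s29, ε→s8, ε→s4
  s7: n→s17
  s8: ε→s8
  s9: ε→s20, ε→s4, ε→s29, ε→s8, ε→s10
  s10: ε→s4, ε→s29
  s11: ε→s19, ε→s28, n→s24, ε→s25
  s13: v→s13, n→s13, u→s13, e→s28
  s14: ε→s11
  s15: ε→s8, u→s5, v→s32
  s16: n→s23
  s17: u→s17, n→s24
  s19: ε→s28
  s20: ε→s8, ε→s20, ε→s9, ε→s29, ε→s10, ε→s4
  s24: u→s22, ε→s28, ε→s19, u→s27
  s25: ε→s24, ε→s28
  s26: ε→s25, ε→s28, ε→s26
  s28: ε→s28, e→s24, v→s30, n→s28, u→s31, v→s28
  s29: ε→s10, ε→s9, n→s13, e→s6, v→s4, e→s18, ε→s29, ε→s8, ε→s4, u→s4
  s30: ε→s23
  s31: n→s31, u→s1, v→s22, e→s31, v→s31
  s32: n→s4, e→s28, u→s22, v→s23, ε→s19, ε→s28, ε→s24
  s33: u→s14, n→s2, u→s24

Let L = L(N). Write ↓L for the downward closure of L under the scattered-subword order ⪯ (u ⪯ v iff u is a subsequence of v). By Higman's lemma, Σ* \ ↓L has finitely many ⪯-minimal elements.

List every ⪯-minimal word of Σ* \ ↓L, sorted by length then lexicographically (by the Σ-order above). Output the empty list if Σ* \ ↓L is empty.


Antichain: [neu].

|Q|=34, |F|=4, |δ|=91 (46 ε).
min D↑ (4 st, q0=0, F={3}): 0:u→0,e→0,n→1,v→0 1:u→1,e→2,n→1,v→1 2:u→3,e→2,n→2,v→2 3:u→3,e→3,n→3,v→3.
'neu': run [20, 11, 9, 4] end={s1,s22,s27,s31} ∉↓L; 3/3 deletions ∈↓L.
1 words, ⪯-incomp.


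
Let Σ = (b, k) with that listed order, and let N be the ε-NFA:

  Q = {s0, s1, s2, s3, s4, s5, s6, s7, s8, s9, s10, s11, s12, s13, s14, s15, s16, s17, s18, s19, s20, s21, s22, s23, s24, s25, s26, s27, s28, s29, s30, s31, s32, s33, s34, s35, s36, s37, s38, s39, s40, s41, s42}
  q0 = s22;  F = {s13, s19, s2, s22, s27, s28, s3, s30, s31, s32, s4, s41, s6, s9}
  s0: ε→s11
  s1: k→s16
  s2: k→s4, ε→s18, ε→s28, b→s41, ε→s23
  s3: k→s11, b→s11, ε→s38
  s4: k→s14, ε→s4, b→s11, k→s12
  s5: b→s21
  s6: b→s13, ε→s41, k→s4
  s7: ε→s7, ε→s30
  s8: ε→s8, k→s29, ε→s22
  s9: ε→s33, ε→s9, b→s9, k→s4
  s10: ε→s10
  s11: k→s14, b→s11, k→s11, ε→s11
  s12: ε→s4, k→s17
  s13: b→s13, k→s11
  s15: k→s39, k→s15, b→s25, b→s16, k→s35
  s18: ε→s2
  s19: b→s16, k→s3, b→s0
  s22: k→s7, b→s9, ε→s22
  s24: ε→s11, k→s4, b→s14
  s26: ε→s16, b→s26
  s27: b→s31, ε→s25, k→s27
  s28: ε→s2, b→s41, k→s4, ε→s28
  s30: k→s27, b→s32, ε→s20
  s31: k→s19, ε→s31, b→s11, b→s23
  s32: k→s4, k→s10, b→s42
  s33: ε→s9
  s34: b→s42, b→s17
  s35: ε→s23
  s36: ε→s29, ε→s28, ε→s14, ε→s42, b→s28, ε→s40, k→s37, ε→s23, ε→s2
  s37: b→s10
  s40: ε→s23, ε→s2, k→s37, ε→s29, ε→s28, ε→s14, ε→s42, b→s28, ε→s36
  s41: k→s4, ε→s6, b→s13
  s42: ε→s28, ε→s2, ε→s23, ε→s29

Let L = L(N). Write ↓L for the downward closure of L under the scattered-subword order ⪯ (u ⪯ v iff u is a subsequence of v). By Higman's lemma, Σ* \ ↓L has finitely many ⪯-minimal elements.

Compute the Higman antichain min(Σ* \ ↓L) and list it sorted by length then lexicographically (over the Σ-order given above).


Antichain: [bkb, kkbb, kbbbbk, kkbkkk].

|Q|=43, |F|=14, |δ|=100 (46 ε).
min D↑ (13 st, q0=0, F={6}): 0:b→1,k→2 1:b→1,k→3 2:b→4,k→5 3:b→6,k→3 4:b→7,k→3 5:b→8,k→5 6:b→6,k→6 7:b→9,k→3 8:b→6,k→10 9:b→11,k→3 10:b→6,k→12 11:b→11,k→6 12:b→6,k→6 (ε-aug+det+¬).
'bkb': N↓-sim [30, 24, 11, 4] end={s0,s11,s14,s16} — reject; 3/3 single-dels accept.
'kkbb': |S_i|=[30, 27, 15, 9, 5] end={s0,s11,s14,s16,s23} rej; 4/4 del acc.
'kbbbbk': N↓-sim [30, 27, 22, 16, 8, 3, 2] end={s11,s14} rej; 6/6 deletions ∈↓L.
'kkbkkk': |S_i|=[30, 27, 15, 9, 7, 4, 2] end={s11,s14} rej; 6/6 single-dels accept.
4 words, ⪯-incomp.


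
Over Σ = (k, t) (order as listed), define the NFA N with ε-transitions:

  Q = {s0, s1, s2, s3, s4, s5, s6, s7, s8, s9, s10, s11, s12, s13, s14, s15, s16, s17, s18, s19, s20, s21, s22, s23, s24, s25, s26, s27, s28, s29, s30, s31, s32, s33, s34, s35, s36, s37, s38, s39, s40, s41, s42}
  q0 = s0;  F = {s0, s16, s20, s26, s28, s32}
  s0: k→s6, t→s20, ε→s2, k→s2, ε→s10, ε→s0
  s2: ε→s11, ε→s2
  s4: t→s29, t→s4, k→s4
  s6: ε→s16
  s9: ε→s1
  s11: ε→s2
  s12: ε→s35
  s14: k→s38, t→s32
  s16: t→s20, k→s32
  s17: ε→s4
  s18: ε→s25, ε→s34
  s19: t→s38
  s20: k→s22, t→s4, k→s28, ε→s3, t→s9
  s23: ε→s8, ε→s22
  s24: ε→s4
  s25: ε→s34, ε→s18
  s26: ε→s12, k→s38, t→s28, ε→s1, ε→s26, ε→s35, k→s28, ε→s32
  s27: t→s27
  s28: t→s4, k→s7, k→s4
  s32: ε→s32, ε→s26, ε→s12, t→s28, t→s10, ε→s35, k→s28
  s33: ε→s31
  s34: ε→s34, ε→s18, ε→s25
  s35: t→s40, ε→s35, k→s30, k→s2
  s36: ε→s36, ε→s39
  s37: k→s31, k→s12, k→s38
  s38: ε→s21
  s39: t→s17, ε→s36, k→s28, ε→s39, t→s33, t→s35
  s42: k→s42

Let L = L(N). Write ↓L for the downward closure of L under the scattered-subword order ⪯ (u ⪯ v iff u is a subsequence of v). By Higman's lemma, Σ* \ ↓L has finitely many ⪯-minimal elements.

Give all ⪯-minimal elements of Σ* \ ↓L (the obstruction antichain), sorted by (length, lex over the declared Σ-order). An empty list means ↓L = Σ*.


|Q|=43, |F|=6, |δ|=73 (37 ε).
min D↑ (6 st, q0=0, F={5}): 0:k→1,t→2 1:k→3,t→2 2:k→4,t→5 3:k→4,t→4 4:k→5,t→5 5:k→5,t→5.
'tt': |S_i|=[23, 11, 4] end={s1,s29,s4,s9} — reject; 2/2 del acc.
'tkk': N↓-sim [23, 11, 5, 3] end={s29,s4,s7} rej; 3/3 single-dels accept.
'kkkk': run [23, 22, 17, 9, 3] end={s29,s4,s7} ∉↓L; 4/4 deletions ∈↓L.
'kkkt': run [23, 22, 17, 9, 2] end={s29,s4} rej; 4/4 deletions ∈↓L.
'kktk': N↓-sim [23, 22, 17, 6, 3] end={s29,s4,s7} rej; 4/4 del acc.
5 words, ⪯-incomp.

Antichain: [tt, tkk, kkkk, kkkt, kktk].


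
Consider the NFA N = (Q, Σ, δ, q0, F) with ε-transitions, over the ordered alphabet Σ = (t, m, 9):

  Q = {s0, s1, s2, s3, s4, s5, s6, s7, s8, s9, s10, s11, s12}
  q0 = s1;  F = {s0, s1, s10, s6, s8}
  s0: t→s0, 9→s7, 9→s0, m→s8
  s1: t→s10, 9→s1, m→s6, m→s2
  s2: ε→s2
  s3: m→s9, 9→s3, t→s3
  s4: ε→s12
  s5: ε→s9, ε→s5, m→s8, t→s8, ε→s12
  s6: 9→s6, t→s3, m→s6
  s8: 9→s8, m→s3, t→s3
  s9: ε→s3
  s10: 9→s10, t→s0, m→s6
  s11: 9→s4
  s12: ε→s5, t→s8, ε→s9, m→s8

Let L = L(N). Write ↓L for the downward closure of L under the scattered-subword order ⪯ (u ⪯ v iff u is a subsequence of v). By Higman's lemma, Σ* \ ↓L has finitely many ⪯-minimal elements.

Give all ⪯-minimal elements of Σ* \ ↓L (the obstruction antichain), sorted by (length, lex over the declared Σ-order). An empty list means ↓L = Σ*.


|Q|=13, |F|=5, |δ|=33 (8 ε).
min D↑ (6 st, q0=0, F={4}): 0:t→1,m→2,9→0 1:t→3,m→2,9→1 2:t→4,m→2,9→2 3:t→3,m→5,9→3 4:t→4,m→4,9→4 5:t→4,m→4,9→5.
'mt': N↓-sim [9, 5, 2] end={s3,s9} ∉↓L; 2/2 single-dels accept.
'ttmm': |S_i|=[9, 7, 5, 3, 2] end={s3,s9} — reject; 4/4 single-dels accept.
2 words, ⪯-incomp.

Antichain: [mt, ttmm].


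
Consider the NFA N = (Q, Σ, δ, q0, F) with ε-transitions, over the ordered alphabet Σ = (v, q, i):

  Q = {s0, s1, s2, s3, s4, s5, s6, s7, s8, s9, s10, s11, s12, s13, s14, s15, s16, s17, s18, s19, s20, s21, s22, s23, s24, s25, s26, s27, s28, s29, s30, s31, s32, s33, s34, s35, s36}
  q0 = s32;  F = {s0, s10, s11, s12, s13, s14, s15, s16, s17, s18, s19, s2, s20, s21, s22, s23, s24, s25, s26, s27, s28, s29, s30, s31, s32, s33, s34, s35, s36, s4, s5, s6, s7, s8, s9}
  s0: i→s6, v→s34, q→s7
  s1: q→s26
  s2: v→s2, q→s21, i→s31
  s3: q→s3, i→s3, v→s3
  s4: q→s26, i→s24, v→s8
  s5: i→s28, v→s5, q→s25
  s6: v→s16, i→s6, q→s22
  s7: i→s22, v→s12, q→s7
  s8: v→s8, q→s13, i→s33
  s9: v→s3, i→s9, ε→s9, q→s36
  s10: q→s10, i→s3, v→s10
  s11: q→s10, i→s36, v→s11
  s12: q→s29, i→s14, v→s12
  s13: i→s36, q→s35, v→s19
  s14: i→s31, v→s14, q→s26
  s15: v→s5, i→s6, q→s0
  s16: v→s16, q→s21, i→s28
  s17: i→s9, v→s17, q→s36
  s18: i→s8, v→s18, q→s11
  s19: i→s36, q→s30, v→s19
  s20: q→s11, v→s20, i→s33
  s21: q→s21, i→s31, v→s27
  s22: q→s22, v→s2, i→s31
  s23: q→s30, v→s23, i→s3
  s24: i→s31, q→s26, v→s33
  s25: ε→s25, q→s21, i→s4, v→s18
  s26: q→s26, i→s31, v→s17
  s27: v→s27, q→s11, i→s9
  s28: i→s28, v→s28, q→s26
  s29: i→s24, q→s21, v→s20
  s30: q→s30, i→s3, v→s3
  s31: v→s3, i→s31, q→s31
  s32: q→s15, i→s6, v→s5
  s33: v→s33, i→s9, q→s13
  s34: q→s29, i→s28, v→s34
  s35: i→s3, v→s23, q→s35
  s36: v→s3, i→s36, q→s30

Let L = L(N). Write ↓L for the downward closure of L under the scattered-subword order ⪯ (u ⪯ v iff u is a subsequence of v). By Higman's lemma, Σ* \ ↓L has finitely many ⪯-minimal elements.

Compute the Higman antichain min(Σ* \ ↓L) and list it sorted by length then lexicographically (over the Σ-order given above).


|Q|=37, |F|=35, |δ|=111 (2 ε).
min D↑ (36 st, q0=0, F={24}): 0:v→1,q→2,i→3 1:v→1,q→4,i→5 2:v→1,q→6,i→3 3:v→7,q→8,i→3 4:v→9,q→10,i→11 5:v→5,q→12,i→5 6:v→13,q→14,i→3 7:v→7,q→10,i→5 8:v→15,q→8,i→16 9:v→9,q→17,i→18 10:v→19,q→10,i→16 11:v→18,q→12,i→20 12:v→21,q→12,i→16 13:v→13,q→22,i→5 14:v→23,q→14,i→8 15:v→15,q→10,i→16 16:v→24,q→16,i→16 17:v→17,q→25,i→26 18:v→18,q→27,i→28 19:v→19,q→17,i→29 20:v→28,q→12,i→16 21:v→21,q→26,i→29 22:v→30,q→10,i→20 23:v→23,q→22,i→31 24:v→24,q→24,i→24 25:v→25,q→25,i→24 26:v→24,q→32,i→26 27:v→33,q→34,i→26 28:v→28,q→27,i→29 29:v→24,q→26,i→29 30:v→30,q→17,i→28 31:v→31,q→12,i→16 32:v→24,q→32,i→24 33:v→33,q→32,i→26 34:v→35,q→34,i→24 35:v→35,q→32,i→24 [Hopcroft].
'iqiv': N↓-sim [36, 25, 17, 5, 1] end={s3} ∉↓L; 4/4 deletions ∈↓L.
'vqqiv': N↓-sim [36, 30, 23, 15, 5, 1] end={s3} ∉↓L; 5/5 del acc.
'vqvqqi': |S_i|=[36, 30, 23, 16, 9, 5, 1] end={s3} — reject; 6/6 del acc.
'vqiiiv': run [36, 30, 23, 15, 13, 5, 1] end={s3} — reject; 6/6 deletions ∈↓L.
'viqvqv': N↓-sim [36, 30, 17, 11, 7, 3, 1] end={s3} — reject; 6/6 del acc.
'qqqiiv': N↓-sim [36, 35, 33, 24, 20, 5, 1] end={s3} — reject; 6/6 single-dels accept.
6 obstructions.

Antichain: [iqiv, vqqiv, vqvqqi, vqiiiv, viqvqv, qqqiiv].


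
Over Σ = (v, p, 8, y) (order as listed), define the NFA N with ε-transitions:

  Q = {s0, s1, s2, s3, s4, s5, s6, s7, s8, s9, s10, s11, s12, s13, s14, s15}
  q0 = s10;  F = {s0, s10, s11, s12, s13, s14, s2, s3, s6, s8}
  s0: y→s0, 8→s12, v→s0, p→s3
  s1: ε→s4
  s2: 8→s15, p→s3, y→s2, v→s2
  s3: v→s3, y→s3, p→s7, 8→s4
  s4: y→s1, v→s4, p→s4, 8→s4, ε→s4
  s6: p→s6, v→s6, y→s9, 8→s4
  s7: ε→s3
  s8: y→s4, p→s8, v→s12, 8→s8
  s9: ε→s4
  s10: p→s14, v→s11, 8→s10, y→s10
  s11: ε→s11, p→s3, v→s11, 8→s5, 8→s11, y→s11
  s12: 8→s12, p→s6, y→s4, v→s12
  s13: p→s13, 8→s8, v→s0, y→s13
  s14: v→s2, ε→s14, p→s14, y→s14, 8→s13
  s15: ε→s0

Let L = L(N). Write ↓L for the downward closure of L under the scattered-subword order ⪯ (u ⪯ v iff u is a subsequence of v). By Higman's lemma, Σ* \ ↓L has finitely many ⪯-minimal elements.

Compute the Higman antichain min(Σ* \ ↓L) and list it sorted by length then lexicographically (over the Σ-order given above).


Antichain: [vp8, p88y].

|Q|=16, |F|=10, |δ|=52 (7 ε).
min D↑ (11 st, q0=0, F={6}): 0:v→1,p→2,8→0,y→0 1:v→1,p→3,8→1,y→1 2:v→4,p→2,8→5,y→2 3:v→3,p→3,8→6,y→3 4:v→4,p→3,8→7,y→4 5:v→7,p→5,8→8,y→5 6:v→6,p→6,8→6,y→6 7:v→7,p→3,8→9,y→7 8:v→9,p→8,8→8,y→6 9:v→9,p→10,8→9,y→6 10:v→10,p→10,8→6,y→6 (ε-aug+det+¬).
'vp8': |S_i|=[16, 12, 6, 2] end={s1,s4} rej; 3/3 del acc.
'p88y': N↓-sim [16, 13, 11, 6, 3] end={s1,s4,s9} rej; 4/4 deletions ∈↓L.
2 obstructions.


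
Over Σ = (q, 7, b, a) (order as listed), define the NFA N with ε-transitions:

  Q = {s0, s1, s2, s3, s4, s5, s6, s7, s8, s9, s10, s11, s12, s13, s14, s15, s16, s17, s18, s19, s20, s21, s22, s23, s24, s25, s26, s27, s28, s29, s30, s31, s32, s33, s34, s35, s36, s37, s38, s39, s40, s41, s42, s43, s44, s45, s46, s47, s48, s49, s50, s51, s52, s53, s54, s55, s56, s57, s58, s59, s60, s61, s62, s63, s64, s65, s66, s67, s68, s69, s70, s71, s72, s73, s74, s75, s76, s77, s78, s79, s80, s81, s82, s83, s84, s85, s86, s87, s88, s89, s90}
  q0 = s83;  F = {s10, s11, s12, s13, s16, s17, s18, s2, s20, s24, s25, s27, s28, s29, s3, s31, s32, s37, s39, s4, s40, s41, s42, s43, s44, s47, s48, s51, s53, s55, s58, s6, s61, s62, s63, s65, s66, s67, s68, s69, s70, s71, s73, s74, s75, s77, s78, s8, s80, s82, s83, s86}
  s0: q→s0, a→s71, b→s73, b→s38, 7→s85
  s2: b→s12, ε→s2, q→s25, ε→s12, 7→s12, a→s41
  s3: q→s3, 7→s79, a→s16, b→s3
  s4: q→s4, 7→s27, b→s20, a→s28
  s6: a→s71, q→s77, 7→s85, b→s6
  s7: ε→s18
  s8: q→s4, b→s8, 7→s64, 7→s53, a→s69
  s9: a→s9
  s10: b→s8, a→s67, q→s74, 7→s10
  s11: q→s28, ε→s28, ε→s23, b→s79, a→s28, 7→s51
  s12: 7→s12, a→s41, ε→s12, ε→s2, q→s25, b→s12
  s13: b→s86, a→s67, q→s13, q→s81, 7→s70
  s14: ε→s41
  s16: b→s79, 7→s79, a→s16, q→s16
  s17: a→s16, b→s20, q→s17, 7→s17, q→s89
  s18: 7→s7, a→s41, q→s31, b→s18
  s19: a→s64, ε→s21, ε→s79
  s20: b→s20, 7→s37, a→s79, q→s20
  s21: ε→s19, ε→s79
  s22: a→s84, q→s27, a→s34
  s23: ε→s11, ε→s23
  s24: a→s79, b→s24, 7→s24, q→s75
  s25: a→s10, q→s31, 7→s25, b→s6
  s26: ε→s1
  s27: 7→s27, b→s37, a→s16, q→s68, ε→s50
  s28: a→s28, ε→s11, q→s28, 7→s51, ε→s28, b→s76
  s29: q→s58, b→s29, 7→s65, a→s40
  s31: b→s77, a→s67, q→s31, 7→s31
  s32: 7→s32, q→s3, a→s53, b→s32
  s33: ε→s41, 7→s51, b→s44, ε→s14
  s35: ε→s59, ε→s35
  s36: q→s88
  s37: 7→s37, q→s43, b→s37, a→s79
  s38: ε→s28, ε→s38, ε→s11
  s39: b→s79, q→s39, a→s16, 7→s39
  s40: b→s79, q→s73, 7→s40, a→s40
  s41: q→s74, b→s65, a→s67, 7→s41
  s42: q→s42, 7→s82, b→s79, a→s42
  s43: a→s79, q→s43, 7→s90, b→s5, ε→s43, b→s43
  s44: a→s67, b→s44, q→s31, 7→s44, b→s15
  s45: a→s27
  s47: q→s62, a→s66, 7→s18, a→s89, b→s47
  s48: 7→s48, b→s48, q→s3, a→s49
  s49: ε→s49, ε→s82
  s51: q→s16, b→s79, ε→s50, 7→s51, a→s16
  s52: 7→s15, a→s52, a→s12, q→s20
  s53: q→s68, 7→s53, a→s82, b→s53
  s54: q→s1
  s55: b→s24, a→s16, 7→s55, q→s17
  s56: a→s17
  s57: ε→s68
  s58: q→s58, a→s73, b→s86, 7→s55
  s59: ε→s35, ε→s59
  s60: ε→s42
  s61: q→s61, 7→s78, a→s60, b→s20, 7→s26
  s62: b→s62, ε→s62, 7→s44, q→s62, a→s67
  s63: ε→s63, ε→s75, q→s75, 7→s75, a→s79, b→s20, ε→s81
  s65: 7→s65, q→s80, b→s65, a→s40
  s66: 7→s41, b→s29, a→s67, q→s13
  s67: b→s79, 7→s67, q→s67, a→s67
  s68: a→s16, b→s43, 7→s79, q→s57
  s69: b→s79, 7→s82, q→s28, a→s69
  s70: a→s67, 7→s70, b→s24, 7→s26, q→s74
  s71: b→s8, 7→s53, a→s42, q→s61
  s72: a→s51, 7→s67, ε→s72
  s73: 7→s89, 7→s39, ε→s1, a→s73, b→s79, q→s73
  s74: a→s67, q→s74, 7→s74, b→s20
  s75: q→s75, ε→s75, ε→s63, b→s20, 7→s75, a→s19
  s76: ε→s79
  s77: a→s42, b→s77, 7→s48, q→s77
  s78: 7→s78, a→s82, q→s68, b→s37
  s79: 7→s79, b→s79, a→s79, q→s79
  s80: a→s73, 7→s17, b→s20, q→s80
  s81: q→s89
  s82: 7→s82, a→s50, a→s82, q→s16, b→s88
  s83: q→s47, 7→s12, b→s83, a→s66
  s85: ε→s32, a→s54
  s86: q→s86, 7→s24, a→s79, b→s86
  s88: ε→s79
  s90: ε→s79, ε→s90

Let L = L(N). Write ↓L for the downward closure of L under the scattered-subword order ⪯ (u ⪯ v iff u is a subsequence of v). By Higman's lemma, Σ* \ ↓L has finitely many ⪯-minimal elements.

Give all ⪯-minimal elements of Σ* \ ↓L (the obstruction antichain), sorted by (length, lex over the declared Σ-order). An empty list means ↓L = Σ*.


A = [aab, qqab, aqba, 7qb7q7, abq7a7].

|Q|=91, |F|=52, |δ|=292 (46 ε).
min D↑ (50 st, q0=0, F={21}): 0:q→1,7→2,b→0,a→3 1:q→4,7→5,b→1,a→3 2:q→6,7→2,b→2,a→7 3:q→8,7→7,b→9,a→10 4:q→4,7→11,b→4,a→10 5:q→12,7→5,b→5,a→7 6:q→12,7→6,b→13,a→14 7:q→15,7→7,b→16,a→10 8:q→8,7→17,b→18,a→10 9:q→19,7→16,b→9,a→20 10:q→10,7→10,b→21,a→10 11:q→12,7→11,b→11,a→10 12:q→12,7→12,b→22,a→10 13:q→22,7→23,b→13,a→24 14:q→15,7→14,b→25,a→10 15:q→15,7→15,b→26,a→10 16:q→27,7→16,b→16,a→20 17:q→15,7→17,b→28,a→10 18:q→18,7→28,b→18,a→21 19:q→19,7→29,b→18,a→30 20:q→30,7→20,b→21,a→20 21:q→21,7→21,b→21,a→21 22:q→22,7→31,b→22,a→32 23:q→33,7→23,b→23,a→34 24:q→35,7→34,b→25,a→32 25:q→36,7→34,b→25,a→37 26:q→26,7→38,b→26,a→21 27:q→27,7→39,b→26,a→30 28:q→40,7→28,b→28,a→21 29:q→39,7→29,b→28,a→41 30:q→30,7→42,b→21,a→30 31:q→33,7→31,b→31,a→43 32:q→32,7→43,b→21,a→32 33:q→33,7→21,b→33,a→41 34:q→44,7→34,b→34,a→43 35:q→35,7→45,b→26,a→32 36:q→36,7→46,b→26,a→47 37:q→47,7→43,b→21,a→37 38:q→48,7→38,b→38,a→21 39:q→39,7→39,b→26,a→41 40:q→40,7→40,b→26,a→21 41:q→41,7→21,b→21,a→41 42:q→42,7→42,b→21,a→41 43:q→41,7→43,b→21,a→43 44:q→44,7→21,b→48,a→41 45:q→44,7→45,b→38,a→43 46:q→44,7→46,b→38,a→41 47:q→47,7→49,b→21,a→47 48:q→48,7→21,b→48,a→21 49:q→41,7→49,b→21,a→41.
'aab': N↓-sim [73, 56, 22, 3] end={s76,s79,s88} ∉↓L; 3/3 single-dels accept.
'qqab': N↓-sim [73, 70, 52, 21, 3] end={s76,s79,s88} ∉↓L; 4/4 del acc.
'aqba': |S_i|=[73, 56, 44, 17, 4] end={s19,s21,s64,s79} — reject; 4/4 deletions ∈↓L.
'7qb7q7': run [73, 65, 53, 38, 24, 9, 2] end={s79,s90} — reject; 6/6 deletions ∈↓L.
'abq7a7': N↓-sim [73, 56, 41, 33, 23, 5, 1] end={s79} rej; 6/6 del acc.
5 obstructions.


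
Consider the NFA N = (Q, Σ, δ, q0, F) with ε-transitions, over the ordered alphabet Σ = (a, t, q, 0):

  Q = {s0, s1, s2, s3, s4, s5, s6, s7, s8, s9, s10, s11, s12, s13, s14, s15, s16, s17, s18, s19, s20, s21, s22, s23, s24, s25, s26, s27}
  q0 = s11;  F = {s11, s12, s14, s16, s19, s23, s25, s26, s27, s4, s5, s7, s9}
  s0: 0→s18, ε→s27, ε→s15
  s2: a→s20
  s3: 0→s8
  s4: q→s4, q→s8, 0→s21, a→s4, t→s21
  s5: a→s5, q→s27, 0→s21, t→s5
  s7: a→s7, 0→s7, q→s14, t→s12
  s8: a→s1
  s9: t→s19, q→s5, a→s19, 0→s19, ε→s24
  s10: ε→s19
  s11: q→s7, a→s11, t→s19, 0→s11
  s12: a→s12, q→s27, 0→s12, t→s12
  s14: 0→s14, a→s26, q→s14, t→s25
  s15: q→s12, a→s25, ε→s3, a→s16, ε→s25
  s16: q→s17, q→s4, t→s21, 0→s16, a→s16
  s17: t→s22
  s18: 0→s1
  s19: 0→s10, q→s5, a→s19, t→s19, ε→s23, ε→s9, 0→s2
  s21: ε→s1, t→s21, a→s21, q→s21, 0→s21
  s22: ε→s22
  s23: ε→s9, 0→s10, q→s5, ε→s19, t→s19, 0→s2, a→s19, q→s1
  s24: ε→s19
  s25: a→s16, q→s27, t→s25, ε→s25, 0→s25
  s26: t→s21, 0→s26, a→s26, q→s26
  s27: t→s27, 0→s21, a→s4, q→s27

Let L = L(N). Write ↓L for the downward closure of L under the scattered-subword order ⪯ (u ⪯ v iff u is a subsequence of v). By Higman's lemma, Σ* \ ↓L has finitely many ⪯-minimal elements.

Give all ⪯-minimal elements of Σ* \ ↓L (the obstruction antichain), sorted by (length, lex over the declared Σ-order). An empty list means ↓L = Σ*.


A = [tq0, qqat].

|Q|=28, |F|=13, |δ|=84 (14 ε).
min D↑ (12 st, q0=0, F={7}): 0:a→0,t→1,q→2,0→0 1:a→1,t→1,q→3,0→1 2:a→2,t→4,q→5,0→2 3:a→3,t→3,q→6,0→7 4:a→4,t→4,q→6,0→4 5:a→8,t→9,q→5,0→5 6:a→10,t→6,q→6,0→7 7:a→7,t→7,q→7,0→7 8:a→8,t→7,q→8,0→8 9:a→11,t→9,q→6,0→9 10:a→10,t→7,q→10,0→7 11:a→11,t→7,q→10,0→11.
'tq0': |S_i|=[22, 18, 8, 2] end={s1,s21} — reject; 3/3 del acc.
'qqat': N↓-sim [22, 14, 11, 8, 3] end={s1,s21,s22} rej; 4/4 single-dels accept.
2 minimals (antichain).


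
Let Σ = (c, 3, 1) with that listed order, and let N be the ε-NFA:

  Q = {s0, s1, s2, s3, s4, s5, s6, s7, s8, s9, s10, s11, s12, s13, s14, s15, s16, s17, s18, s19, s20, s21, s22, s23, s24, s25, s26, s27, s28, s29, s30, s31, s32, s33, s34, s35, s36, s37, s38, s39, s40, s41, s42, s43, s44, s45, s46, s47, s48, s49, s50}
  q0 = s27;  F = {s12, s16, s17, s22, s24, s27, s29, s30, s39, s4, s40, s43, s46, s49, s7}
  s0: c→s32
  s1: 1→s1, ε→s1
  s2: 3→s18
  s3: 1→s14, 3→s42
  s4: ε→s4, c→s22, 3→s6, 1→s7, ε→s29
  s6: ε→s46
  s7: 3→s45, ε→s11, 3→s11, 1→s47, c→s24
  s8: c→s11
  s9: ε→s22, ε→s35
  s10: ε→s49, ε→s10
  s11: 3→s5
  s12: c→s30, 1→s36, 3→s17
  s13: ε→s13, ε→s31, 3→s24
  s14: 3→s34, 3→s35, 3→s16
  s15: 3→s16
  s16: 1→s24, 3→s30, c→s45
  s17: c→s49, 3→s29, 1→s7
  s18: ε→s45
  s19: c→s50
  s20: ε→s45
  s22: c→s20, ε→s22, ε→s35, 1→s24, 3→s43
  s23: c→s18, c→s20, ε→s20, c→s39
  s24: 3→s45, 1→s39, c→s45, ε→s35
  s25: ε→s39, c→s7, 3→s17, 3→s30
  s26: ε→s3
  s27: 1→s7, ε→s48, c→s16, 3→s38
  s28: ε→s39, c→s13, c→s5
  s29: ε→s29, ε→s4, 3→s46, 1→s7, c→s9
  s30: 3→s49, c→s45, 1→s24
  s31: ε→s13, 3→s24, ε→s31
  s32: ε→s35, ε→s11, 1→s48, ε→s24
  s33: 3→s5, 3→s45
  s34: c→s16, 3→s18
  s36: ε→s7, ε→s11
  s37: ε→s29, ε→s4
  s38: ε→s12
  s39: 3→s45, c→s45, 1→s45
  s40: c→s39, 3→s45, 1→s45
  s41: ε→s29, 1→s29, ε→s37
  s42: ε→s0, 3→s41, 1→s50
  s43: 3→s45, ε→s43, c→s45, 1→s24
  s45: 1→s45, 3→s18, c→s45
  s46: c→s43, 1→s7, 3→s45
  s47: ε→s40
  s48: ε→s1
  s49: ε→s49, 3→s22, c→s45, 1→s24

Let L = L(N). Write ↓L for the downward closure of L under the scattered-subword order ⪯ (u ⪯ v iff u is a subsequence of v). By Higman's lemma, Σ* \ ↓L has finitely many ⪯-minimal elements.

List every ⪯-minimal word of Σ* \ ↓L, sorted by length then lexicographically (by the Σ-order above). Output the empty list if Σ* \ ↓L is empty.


min(Σ*\↓L) = [cc, 13, 111, 33333].

|Q|=51, |F|=15, |δ|=119 (40 ε).
min D↑ (15 st, q0=0, F={4}): 0:c→1,3→2,1→3 1:c→4,3→5,1→6 2:c→5,3→7,1→3 3:c→6,3→4,1→8 4:c→4,3→4,1→4 5:c→4,3→9,1→6 6:c→4,3→4,1→10 7:c→9,3→11,1→3 8:c→10,3→4,1→4 9:c→4,3→12,1→6 10:c→4,3→4,1→4 11:c→12,3→13,1→3 12:c→4,3→14,1→6 13:c→14,3→4,1→3 14:c→4,3→4,1→6 [Hopcroft].
'cc': |S_i|=[28, 12, 3] end={s18,s20,s45} — reject; 2/2 deletions ∈↓L.
'13': N↓-sim [28, 12, 4] end={s11,s18,s45,s5} ∉↓L; 2/2 deletions ∈↓L.
'111': N↓-sim [28, 12, 6, 3] end={s1,s18,s45} — reject; 3/3 deletions ∈↓L.
'33333': N↓-sim [28, 24, 20, 18, 13, 4] end={s11,s18,s45,s5} — reject; 5/5 single-dels accept.
4 minimals (antichain).


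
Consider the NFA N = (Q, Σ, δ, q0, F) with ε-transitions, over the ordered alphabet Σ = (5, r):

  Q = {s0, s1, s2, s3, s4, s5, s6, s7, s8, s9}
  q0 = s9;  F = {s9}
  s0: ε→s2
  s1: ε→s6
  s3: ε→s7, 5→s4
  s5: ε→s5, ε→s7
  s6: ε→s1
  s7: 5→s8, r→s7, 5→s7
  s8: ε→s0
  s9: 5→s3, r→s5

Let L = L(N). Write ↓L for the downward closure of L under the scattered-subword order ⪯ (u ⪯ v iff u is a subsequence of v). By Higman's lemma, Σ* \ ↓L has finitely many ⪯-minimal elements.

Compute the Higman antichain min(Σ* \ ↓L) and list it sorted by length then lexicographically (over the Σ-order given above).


Antichain: [5, r].

|Q|=10, |F|=1, |δ|=13 (7 ε).
min D↑ (2 st, q0=0, F={1}): 0:5→1,r→1 1:5→1,r→1.
'5': |S_i|=[8, 6] end={s0,s2,s3,s4,s7,s8} — reject; 1/1 single-dels accept.
'r': N↓-sim [8, 5] end={s0,s2,s5,s7,s8} rej; 1/1 del acc.
2 minimals (antichain).


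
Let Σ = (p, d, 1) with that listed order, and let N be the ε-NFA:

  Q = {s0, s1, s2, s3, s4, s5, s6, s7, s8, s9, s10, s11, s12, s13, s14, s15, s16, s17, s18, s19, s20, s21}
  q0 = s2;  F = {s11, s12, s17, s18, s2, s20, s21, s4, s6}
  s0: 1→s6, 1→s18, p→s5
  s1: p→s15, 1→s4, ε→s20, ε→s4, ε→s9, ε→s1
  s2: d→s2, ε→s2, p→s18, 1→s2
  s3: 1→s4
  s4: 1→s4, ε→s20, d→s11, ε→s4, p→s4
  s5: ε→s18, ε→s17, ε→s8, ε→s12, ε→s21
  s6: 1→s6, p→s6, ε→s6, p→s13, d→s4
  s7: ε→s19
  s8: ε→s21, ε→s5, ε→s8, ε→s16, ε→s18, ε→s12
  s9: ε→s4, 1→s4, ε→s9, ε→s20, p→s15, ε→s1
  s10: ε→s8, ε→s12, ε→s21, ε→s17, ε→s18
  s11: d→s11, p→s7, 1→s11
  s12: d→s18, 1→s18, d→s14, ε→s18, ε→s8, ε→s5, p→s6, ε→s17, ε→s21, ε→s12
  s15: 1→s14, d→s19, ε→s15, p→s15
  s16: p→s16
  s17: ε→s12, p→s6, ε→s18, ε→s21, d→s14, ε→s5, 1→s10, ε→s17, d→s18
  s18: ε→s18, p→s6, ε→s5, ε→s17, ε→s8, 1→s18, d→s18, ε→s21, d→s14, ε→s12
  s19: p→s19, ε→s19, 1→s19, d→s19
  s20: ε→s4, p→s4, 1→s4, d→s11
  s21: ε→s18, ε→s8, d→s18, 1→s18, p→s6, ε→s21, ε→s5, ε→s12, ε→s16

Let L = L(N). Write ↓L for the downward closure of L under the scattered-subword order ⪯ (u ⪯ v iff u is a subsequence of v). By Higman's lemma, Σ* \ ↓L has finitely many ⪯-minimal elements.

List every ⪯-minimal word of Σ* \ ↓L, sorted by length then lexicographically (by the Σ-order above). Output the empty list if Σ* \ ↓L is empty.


|Q|=22, |F|=9, |δ|=101 (55 ε).
min D↑ (6 st, q0=0, F={5}): 0:p→1,d→0,1→0 1:p→2,d→1,1→1 2:p→2,d→3,1→2 3:p→3,d→4,1→3 4:p→5,d→4,1→4 5:p→5,d→5,1→5 [Hopcroft].
'ppddp': run [17, 16, 8, 5, 3, 2] end={s19,s7} — reject; 5/5 deletions ∈↓L.
1 minimals (antichain).

A = [ppddp].


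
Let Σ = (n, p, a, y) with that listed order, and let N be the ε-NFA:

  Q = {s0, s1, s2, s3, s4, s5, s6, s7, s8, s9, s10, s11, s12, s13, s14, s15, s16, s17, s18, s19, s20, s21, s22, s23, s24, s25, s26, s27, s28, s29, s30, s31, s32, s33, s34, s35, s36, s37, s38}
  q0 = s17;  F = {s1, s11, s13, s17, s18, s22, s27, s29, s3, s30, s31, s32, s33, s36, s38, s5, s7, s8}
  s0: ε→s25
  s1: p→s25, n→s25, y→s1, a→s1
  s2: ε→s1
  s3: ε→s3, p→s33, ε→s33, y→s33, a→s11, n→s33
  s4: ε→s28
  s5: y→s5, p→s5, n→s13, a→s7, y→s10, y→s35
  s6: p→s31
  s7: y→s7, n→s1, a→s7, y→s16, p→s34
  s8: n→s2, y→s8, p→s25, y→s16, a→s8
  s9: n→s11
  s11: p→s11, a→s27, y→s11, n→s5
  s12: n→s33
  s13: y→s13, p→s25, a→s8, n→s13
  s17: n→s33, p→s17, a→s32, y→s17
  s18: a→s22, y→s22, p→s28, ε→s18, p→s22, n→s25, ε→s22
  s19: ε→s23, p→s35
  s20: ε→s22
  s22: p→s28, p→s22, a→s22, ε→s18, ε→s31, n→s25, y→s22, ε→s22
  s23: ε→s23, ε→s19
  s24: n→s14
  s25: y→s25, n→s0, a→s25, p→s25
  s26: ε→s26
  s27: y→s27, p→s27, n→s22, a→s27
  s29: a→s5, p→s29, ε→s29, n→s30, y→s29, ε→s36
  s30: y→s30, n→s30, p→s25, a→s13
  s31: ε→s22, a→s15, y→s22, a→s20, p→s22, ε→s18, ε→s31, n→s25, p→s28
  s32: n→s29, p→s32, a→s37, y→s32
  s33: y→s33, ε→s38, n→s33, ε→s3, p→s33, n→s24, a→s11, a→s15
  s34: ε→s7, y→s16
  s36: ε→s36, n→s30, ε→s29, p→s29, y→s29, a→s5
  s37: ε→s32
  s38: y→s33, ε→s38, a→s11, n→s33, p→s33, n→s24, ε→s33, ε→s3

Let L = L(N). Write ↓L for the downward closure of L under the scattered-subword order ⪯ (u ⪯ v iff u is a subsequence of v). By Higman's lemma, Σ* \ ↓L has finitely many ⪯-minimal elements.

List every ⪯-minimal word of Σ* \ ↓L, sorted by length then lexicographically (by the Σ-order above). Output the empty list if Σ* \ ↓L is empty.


Antichain: [annp, naann].

|Q|=39, |F|=18, |δ|=122 (29 ε).
min D↑ (14 st, q0=0, F={11}): 0:n→1,p→0,a→2,y→0 1:n→1,p→1,a→3,y→1 2:n→4,p→2,a→2,y→2 3:n→5,p→3,a→6,y→3 4:n→7,p→4,a→5,y→4 5:n→8,p→5,a→9,y→5 6:n→10,p→6,a→6,y→6 7:n→7,p→11,a→8,y→7 8:n→8,p→11,a→12,y→8 9:n→13,p→9,a→9,y→9 10:n→11,p→10,a→10,y→10 11:n→11,p→11,a→11,y→11 12:n→13,p→11,a→12,y→12 13:n→11,p→11,a→13,y→13 [Hopcroft].
'annp': N↓-sim [31, 25, 21, 8, 2] end={s0,s25} ∉↓L; 4/4 deletions ∈↓L.
'naann': run [31, 28, 20, 15, 10, 2] end={s0,s25} rej; 5/5 single-dels accept.
2 obstructions.


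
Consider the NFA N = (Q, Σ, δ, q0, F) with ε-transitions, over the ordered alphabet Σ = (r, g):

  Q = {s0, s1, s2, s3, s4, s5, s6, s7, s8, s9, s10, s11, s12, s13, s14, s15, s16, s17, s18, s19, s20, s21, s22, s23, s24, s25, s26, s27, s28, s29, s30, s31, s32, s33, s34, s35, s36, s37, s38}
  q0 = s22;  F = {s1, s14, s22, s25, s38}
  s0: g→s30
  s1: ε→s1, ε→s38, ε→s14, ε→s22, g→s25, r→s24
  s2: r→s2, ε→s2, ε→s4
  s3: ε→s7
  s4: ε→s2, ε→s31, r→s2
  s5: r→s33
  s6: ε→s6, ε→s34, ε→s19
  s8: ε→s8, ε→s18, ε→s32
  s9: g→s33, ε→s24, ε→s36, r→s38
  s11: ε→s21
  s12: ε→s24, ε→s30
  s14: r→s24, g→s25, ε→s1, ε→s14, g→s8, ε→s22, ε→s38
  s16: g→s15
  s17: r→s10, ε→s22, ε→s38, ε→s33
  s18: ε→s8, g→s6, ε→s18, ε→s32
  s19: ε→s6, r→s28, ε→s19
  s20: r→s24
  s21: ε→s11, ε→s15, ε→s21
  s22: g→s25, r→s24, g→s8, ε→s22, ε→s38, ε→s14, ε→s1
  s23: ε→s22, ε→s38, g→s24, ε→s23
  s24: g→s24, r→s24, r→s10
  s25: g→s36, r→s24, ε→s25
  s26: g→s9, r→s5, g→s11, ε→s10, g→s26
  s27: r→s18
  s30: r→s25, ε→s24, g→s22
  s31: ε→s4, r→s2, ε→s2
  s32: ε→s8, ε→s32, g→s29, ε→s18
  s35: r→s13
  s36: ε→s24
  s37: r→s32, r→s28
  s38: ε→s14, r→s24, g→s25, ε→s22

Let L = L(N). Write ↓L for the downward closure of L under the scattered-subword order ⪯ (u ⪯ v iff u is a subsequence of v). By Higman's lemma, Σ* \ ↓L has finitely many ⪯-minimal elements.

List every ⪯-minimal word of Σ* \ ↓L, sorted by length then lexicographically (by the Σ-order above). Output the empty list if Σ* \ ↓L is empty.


min(Σ*\↓L) = [r, gg].

|Q|=39, |F|=5, |δ|=92 (53 ε).
min D↑ (3 st, q0=0, F={1}): 0:r→1,g→2 1:r→1,g→1 2:r→1,g→1 [Hopcroft].
'r': |S_i|=[16, 3] end={s10,s24,s28} ∉↓L; 1/1 single-dels accept.
'gg': N↓-sim [16, 12, 8] end={s10,s19,s24,s28,s29,s34,s36,s6} rej; 2/2 single-dels accept.
2 words, ⪯-incomp.


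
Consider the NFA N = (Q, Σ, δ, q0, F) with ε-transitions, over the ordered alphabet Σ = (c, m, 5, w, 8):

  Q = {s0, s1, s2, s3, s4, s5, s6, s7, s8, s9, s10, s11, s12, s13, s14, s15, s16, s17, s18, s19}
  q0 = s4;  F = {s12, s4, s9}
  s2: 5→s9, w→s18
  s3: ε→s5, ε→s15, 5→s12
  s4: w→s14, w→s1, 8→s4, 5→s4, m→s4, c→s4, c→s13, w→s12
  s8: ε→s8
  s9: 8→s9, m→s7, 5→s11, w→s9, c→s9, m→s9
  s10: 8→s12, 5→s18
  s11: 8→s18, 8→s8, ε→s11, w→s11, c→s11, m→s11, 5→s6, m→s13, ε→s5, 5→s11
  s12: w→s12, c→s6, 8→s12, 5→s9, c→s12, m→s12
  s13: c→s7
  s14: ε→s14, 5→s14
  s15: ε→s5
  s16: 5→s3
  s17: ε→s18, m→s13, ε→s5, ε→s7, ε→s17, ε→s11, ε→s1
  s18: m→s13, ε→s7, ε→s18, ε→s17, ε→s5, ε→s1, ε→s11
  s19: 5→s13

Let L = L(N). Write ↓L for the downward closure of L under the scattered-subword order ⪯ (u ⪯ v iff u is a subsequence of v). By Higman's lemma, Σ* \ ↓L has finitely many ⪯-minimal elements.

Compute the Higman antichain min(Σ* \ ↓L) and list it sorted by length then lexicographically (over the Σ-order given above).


|Q|=20, |F|=3, |δ|=58 (19 ε).
min D↑ (4 st, q0=0, F={3}): 0:c→0,m→0,5→0,w→1,8→0 1:c→1,m→1,5→2,w→1,8→1 2:c→2,m→2,5→3,w→2,8→2 3:c→3,m→3,5→3,w→3,8→3 (ε-aug+det+¬).
'w55': N↓-sim [13, 12, 11, 10] end={s1,s11,s13,s14,s17,s18,s5,s6,s7,s8} rej; 3/3 deletions ∈↓L.
1 obstructions.

Antichain: [w55].


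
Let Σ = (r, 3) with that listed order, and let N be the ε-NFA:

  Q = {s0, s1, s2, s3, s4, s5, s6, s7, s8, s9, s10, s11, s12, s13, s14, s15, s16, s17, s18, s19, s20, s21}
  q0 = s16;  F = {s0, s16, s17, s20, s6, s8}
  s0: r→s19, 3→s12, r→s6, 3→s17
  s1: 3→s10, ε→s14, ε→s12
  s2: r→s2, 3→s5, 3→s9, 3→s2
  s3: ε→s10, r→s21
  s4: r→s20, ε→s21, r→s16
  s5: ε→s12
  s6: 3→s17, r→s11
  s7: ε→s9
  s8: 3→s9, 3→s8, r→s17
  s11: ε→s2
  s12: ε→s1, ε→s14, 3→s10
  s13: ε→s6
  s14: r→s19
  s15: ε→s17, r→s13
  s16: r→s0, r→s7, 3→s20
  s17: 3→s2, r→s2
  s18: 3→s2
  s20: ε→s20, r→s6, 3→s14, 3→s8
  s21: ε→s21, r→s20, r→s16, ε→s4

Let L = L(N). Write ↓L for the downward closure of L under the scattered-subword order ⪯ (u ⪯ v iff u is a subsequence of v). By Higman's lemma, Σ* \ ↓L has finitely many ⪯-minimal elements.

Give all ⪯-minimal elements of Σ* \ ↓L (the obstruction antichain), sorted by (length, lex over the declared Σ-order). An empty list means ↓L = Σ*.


|Q|=22, |F|=6, |δ|=45 (14 ε).
min D↑ (7 st, q0=0, F={6}): 0:r→1,3→2 1:r→3,3→4 2:r→3,3→5 3:r→6,3→4 4:r→6,3→6 5:r→4,3→5 6:r→6,3→6 (ε-aug+det+¬).
'rrr': |S_i|=[16, 13, 11, 9] end={s1,s10,s11,s12,s14,s19,s2,s5,s9} rej; 3/3 single-dels accept.
'r3r': N↓-sim [16, 13, 9, 8] end={s1,s10,s12,s14,s19,s2,s5,s9} ∉↓L; 3/3 single-dels accept.
'r33': run [16, 13, 9, 8] end={s1,s10,s12,s14,s19,s2,s5,s9} — reject; 3/3 deletions ∈↓L.
'3rr': run [16, 13, 11, 9] end={s1,s10,s11,s12,s14,s19,s2,s5,s9} — reject; 3/3 del acc.
'33r3': N↓-sim [16, 13, 10, 9, 8] end={s1,s10,s12,s14,s19,s2,s5,s9} rej; 4/4 del acc.
5 minimals (antichain).

Antichain: [rrr, r3r, r33, 3rr, 33r3].


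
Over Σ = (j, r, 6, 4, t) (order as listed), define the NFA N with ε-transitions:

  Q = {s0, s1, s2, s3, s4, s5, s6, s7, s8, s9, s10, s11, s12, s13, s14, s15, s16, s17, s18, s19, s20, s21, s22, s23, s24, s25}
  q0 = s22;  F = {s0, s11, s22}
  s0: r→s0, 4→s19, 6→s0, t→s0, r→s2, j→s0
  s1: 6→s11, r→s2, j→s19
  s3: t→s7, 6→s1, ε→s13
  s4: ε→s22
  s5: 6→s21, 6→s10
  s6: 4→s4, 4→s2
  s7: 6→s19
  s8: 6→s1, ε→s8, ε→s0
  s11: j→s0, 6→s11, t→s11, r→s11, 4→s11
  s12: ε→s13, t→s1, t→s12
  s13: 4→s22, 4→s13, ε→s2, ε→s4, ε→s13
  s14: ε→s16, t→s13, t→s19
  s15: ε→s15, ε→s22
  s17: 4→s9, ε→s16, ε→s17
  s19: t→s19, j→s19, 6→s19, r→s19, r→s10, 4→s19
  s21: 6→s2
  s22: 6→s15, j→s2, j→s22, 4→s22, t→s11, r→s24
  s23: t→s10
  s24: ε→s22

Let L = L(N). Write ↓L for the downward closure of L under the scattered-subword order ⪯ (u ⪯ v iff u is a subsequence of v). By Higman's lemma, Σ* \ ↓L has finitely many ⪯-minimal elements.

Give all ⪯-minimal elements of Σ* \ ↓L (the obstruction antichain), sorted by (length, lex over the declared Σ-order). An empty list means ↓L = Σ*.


|Q|=26, |F|=3, |δ|=57 (14 ε).
min D↑ (4 st, q0=0, F={3}): 0:j→0,r→0,6→0,4→0,t→1 1:j→2,r→1,6→1,4→1,t→1 2:j→2,r→2,6→2,4→3,t→2 3:j→3,r→3,6→3,4→3,t→3 (ε-aug+det+¬).
'tj4': |S_i|=[8, 5, 4, 2] end={s10,s19} ∉↓L; 3/3 single-dels accept.
1 obstructions.

A = [tj4].


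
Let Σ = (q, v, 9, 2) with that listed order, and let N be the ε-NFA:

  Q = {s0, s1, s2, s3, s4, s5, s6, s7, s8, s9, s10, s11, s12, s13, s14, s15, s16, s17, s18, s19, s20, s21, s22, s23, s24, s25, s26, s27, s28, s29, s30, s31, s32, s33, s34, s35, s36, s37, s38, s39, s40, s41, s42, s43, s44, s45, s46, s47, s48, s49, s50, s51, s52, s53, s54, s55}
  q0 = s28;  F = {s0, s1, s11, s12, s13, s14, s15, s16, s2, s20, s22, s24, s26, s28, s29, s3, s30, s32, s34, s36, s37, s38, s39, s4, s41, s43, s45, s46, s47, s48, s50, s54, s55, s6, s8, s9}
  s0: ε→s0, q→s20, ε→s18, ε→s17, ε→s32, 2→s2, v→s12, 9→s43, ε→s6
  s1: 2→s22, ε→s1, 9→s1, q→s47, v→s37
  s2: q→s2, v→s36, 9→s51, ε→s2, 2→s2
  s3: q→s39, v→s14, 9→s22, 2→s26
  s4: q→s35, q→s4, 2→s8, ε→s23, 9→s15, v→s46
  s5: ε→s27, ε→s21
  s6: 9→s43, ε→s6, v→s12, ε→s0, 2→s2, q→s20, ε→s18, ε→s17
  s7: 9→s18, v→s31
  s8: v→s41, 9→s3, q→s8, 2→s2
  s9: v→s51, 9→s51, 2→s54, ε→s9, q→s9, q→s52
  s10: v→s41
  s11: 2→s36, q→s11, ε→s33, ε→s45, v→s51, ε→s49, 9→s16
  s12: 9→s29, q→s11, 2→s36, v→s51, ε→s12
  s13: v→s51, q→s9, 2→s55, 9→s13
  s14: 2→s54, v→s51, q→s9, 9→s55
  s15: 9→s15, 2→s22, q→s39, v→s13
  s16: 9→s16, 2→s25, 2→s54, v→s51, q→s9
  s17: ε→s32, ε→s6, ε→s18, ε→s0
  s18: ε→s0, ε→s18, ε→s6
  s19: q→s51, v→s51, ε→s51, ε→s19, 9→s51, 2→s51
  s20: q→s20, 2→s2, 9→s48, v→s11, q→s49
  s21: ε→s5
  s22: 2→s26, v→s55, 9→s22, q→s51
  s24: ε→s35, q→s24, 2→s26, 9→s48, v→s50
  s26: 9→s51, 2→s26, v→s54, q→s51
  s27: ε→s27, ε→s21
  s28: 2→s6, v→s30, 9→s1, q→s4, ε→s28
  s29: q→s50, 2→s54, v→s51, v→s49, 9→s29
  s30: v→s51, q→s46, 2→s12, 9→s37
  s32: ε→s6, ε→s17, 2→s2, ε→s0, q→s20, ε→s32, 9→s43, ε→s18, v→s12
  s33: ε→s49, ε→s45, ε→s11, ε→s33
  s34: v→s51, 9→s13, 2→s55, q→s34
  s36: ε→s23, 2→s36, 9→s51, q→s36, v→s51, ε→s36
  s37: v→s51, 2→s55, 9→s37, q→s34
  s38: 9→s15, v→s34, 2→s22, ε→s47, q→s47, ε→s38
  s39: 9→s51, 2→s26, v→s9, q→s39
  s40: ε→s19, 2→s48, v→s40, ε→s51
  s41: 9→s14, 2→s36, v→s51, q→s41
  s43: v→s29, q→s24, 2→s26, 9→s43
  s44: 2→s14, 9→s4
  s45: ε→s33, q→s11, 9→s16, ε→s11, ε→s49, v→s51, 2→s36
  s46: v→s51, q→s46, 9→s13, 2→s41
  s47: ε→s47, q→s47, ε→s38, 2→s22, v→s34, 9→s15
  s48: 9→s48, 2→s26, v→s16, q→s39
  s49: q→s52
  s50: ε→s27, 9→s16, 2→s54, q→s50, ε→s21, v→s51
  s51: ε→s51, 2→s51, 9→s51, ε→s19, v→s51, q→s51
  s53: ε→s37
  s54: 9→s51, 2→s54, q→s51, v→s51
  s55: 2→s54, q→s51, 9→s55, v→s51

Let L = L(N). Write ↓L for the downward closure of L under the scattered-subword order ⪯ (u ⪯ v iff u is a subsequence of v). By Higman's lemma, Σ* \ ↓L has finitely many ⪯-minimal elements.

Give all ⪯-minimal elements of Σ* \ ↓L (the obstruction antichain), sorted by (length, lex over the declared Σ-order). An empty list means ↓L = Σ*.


|Q|=56, |F|=36, |δ|=223 (58 ε).
min D↑ (33 st, q0=0, F={8}): 0:q→1,v→2,9→3,2→4 1:q→1,v→5,9→6,2→7 2:q→5,v→8,9→9,2→10 3:q→11,v→9,9→3,2→12 4:q→13,v→10,9→14,2→15 5:q→5,v→8,9→16,2→17 6:q→18,v→16,9→6,2→12 7:q→7,v→17,9→19,2→15 8:q→8,v→8,9→8,2→8 9:q→20,v→8,9→9,2→21 10:q→22,v→8,9→23,2→24 11:q→11,v→20,9→6,2→12 12:q→8,v→21,9→12,2→25 13:q→13,v→22,9→26,2→15 14:q→27,v→23,9→14,2→25 15:q→15,v→24,9→8,2→15 16:q→28,v→8,9→16,2→21 17:q→17,v→8,9→29,2→24 18:q→18,v→28,9→8,2→25 19:q→18,v→29,9→12,2→25 20:q→20,v→8,9→16,2→21 21:q→8,v→8,9→21,2→30 22:q→22,v→8,9→31,2→24 23:q→32,v→8,9→23,2→30 24:q→24,v→8,9→8,2→24 25:q→8,v→30,9→8,2→25 26:q→18,v→31,9→26,2→25 27:q→27,v→32,9→26,2→25 28:q→28,v→8,9→8,2→30 29:q→28,v→8,9→21,2→30 30:q→8,v→8,9→8,2→30 31:q→28,v→8,9→31,2→30 32:q→32,v→8,9→31,2→30 [Hopcroft].
'vv': N↓-sim [49, 27, 4] end={s19,s49,s51,s52} rej; 2/2 del acc.
'92q': N↓-sim [49, 30, 7, 2] end={s19,s51} ∉↓L; 3/3 del acc.
'229': N↓-sim [49, 38, 8, 2] end={s19,s51} ∉↓L; 3/3 deletions ∈↓L.
'q9q9': N↓-sim [49, 37, 16, 7, 2] end={s19,s51} — reject; 4/4 deletions ∈↓L.
'q299q': |S_i|=[49, 37, 17, 11, 6, 2] end={s19,s51} ∉↓L; 5/5 deletions ∈↓L.
5 minimals (antichain).

min(Σ*\↓L) = [vv, 92q, 229, q9q9, q299q].
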